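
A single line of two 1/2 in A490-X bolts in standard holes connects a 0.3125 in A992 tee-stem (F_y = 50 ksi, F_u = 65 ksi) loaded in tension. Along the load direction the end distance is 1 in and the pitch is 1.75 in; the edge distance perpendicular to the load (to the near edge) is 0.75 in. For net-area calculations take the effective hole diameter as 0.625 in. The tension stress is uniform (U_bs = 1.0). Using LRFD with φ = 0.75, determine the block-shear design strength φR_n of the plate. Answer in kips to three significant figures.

23.2 kips

Shear plane L_v = 1 + 1·1.75 = 2.75 in; A_gv = 2.75 × 0.3125 = 0.8594 in².
A_nv = (2.75 − 1.5·0.625) × 0.3125 = 0.5664 in².
A_nt = (0.75 − 0.5·0.625) × 0.3125 = 0.1367 in².
0.6 F_u A_nv = 22.09 kips; 0.6 F_y A_gv = 25.78 kips → shear rupture governs the shear term.
R_n = 22.09 + 1.0 × 65 × 0.1367 = 30.98 kips.
Design strength φR_n = 0.75 × 30.98 = 23.2 kips.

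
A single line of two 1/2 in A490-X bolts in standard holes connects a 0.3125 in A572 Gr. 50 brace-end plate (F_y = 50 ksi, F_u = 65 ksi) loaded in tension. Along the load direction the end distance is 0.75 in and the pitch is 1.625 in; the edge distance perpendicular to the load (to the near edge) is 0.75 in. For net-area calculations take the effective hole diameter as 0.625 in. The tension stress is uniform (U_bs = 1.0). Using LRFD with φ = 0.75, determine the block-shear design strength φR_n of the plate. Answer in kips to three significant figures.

Shear plane L_v = 0.75 + 1·1.625 = 2.375 in; A_gv = 2.375 × 0.3125 = 0.7422 in².
A_nv = (2.375 − 1.5·0.625) × 0.3125 = 0.4492 in².
A_nt = (0.75 − 0.5·0.625) × 0.3125 = 0.1367 in².
0.6 F_u A_nv = 17.52 kips; 0.6 F_y A_gv = 22.27 kips → shear rupture governs the shear term.
R_n = 17.52 + 1.0 × 65 × 0.1367 = 26.41 kips.
Design strength φR_n = 0.75 × 26.41 = 19.8 kips.

19.8 kips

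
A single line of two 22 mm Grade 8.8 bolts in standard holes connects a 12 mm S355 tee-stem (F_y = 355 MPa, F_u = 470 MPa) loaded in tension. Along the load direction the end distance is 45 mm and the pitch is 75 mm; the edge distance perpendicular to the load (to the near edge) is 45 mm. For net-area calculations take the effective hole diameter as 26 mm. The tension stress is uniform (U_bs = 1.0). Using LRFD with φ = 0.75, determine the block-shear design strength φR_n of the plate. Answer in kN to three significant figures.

341 kN

Shear plane L_v = 45 + 1·75 = 120 mm; A_gv = 120 × 12 = 1440 mm².
A_nv = (120 − 1.5·26) × 12 = 972 mm².
A_nt = (45 − 0.5·26) × 12 = 384 mm².
0.6 F_u A_nv = 274.1 kN; 0.6 F_y A_gv = 306.7 kN → shear rupture governs the shear term.
R_n = 274.1 + 1.0 × 470 × 384 / 1000 = 454.6 kN.
Design strength φR_n = 0.75 × 454.6 = 341 kN.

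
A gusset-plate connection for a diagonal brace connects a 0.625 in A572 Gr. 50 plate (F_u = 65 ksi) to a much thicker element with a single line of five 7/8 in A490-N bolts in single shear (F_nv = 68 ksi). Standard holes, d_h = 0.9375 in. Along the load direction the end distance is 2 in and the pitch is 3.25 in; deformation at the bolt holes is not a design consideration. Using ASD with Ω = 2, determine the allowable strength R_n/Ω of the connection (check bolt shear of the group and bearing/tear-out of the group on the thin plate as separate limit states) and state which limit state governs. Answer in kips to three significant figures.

102 kips (bolt shear governs)

Bolt shear: A_b = π·0.875²/4 = 0.6013 in²; R_n = 68 × 0.6013 × 5 × 1 = 204.4 kips → 204.4 / 2 = 102 kips.
Bearing (1.5 l_c t F_u ≤ 3.0 d t F_u): upper limit = 3.0·0.875·0.625·65 = 106.6 kips.
  Edge l_c = 2 − 0.9375/2 = 1.531 → r_n = 93.31 kips; interior l_c = 3.25 − 0.9375 = 2.312 → r_n = 106.6 kips.
  R_n,bearing = 1·93.31 + 4·106.6 = 519.9 kips → 519.9 / 2 = 260 kips.
Bolt shear governs: 102 kips.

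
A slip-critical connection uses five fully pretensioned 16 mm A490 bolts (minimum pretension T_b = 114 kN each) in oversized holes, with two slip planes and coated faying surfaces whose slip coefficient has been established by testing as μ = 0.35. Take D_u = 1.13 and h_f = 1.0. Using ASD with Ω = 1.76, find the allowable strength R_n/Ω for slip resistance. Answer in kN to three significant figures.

R_n = μ · D_u · h_f · T_b · n_s · n_b = 0.35 × 1.13 × 1.0 × 114 × 2 × 5 = 450.9 kN.
Allowable strength R_n/Ω = 450.9 / 1.76 = 256 kN.

256 kN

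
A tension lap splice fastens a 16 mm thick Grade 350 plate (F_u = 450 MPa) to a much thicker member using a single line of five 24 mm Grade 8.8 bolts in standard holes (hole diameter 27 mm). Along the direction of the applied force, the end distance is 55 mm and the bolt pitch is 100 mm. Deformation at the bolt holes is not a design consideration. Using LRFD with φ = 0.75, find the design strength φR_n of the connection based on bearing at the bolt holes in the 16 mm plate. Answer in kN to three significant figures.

1890 kN

Per bolt r_n = 1.5 l_c t F_u ≤ 3.0 d t F_u; upper limit = 3.0 × 24 × 16 × 450 / 1000 = 518.4 kN.
Edge bolt: l_c = 55 − 27/2 = 41.5 mm → 1.5 × 41.5 × 16 × 450 / 1000 = 448.2 → r_n = 448.2 kN.
Interior bolts: l_c = 100 − 27 = 73 mm → 1.5 × 73 × 16 × 450 / 1000 = 788.4 → r_n = 518.4 kN.
R_n = 1 × 448.2 + 4 × 518.4 = 2522 kN.
Design strength φR_n = 0.75 × 2522 = 1890 kN.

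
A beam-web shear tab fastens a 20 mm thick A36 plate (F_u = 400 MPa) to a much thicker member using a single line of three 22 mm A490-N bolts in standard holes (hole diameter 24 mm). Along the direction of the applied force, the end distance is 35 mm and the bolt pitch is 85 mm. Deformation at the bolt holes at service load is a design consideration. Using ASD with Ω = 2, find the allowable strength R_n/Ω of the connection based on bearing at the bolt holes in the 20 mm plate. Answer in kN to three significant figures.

533 kN

Per bolt r_n = 1.2 l_c t F_u ≤ 2.4 d t F_u; upper limit = 2.4 × 22 × 20 × 400 / 1000 = 422.4 kN.
Edge bolt: l_c = 35 − 24/2 = 23 mm → 1.2 × 23 × 20 × 400 / 1000 = 220.8 → r_n = 220.8 kN.
Interior bolts: l_c = 85 − 24 = 61 mm → 1.2 × 61 × 20 × 400 / 1000 = 585.6 → r_n = 422.4 kN.
R_n = 1 × 220.8 + 2 × 422.4 = 1066 kN.
Allowable strength R_n/Ω = 1066 / 2 = 533 kN.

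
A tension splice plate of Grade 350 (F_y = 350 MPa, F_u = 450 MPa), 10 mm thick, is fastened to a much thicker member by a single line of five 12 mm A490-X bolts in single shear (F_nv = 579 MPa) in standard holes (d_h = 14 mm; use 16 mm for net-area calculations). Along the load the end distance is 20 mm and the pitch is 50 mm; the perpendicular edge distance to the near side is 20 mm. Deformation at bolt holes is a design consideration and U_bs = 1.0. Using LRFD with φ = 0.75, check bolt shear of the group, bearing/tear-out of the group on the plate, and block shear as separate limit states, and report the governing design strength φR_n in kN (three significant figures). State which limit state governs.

246 kN (bolt shear governs)

Bolt shear: A_b = π·12²/4 = 113.1 mm²; R_n = 579 × 113.1 × 5 × 1 / 1000 = 327.4 kN → 0.75 × 327.4 = 246 kN.
Bearing: edge l_c = 13, r_n = 70.2 kN; interior l_c = 36, r_n = 129.6 kN; R_n = 70.2 + 4·129.6 = 588.6 kN → 441 kN.
Block shear: A_gv = 2200, A_nv = 1480, A_nt = 120 mm²; R_n = min(0.6F_uA_nv, 0.6F_yA_gv) + U_bs·F_u·A_nt = 453.6 kN → 340 kN.
Bolt shear governs: 246 kN.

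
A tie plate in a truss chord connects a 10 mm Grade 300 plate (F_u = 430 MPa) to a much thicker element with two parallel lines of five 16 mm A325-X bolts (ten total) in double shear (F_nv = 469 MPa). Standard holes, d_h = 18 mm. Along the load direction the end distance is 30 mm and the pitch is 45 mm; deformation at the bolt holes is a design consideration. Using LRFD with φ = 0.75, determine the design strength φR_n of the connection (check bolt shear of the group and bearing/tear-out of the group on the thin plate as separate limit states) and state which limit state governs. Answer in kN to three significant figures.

998 kN (bearing governs)

Bolt shear: A_b = π·16²/4 = 201.1 mm²; R_n = 469 × 201.1 × 10 × 2 / 1000 = 1886 kN → 0.75 × 1886 = 1410 kN.
Bearing (1.2 l_c t F_u ≤ 2.4 d t F_u): upper limit = 2.4·16·10·430 / 1000 = 165.1 kN.
  Edge l_c = 30 − 18/2 = 21 → r_n = 108.4 kN; interior l_c = 45 − 18 = 27 → r_n = 139.3 kN.
  R_n,bearing = 2·108.4 + 8·139.3 = 1331 kN → 0.75 × 1331 = 998 kN.
Bearing governs: 998 kN.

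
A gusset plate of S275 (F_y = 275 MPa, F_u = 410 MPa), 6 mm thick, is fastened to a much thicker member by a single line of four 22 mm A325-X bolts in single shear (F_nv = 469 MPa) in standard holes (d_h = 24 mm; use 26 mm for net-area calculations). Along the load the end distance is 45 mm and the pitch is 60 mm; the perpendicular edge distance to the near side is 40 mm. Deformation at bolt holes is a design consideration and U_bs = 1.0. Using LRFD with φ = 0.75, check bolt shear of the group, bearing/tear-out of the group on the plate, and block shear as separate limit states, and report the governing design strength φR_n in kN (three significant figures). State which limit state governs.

Bolt shear: A_b = π·22²/4 = 380.1 mm²; R_n = 469 × 380.1 × 4 × 1 / 1000 = 713.1 kN → 0.75 × 713.1 = 535 kN.
Bearing: edge l_c = 33, r_n = 97.42 kN; interior l_c = 36, r_n = 106.3 kN; R_n = 97.42 + 3·106.3 = 416.2 kN → 312 kN.
Block shear: A_gv = 1350, A_nv = 804, A_nt = 162 mm²; R_n = min(0.6F_uA_nv, 0.6F_yA_gv) + U_bs·F_u·A_nt = 264.2 kN → 198 kN.
Block shear governs: 198 kN.

198 kN (block shear governs)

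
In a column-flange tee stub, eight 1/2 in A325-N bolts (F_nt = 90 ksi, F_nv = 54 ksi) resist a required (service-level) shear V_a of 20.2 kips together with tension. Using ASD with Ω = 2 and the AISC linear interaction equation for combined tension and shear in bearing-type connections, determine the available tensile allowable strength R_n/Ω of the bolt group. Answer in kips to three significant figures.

58.2 kips

A_b = π·0.5²/4 = 0.1963 in²; f_rv = 20.2 / (8 × 0.1963) = 12.86 ksi.
F'_nt = 1.3 F_nt − (Ω F_nt / F_nv) f_rv = 1.3·90 − (2·90/54)·12.86 = 74.13 ksi, capped at F_nt → F'_nt = 74.13 ksi.
R_n = F'_nt · A_b · n = 74.13 × 0.1963 × 8 = 116.4 kips.
Allowable strength R_n/Ω = 116.4 / 2 = 58.2 kips.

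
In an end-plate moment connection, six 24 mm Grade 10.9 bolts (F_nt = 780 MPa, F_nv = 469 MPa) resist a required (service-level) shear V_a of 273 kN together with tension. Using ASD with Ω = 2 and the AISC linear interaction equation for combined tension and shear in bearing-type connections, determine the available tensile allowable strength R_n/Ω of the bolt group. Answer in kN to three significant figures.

922 kN

A_b = π·24²/4 = 452.4 mm²; f_rv = 273 × 1000 / (6 × 452.4) = 100.6 MPa.
F'_nt = 1.3 F_nt − (Ω F_nt / F_nv) f_rv = 1.3·780 − (2·780/469)·100.6 = 679.5 MPa, capped at F_nt → F'_nt = 679.5 MPa.
R_n = F'_nt · A_b · n = 679.5 × 452.4 × 6 / 1000 = 1844 kN.
Allowable strength R_n/Ω = 1844 / 2 = 922 kN.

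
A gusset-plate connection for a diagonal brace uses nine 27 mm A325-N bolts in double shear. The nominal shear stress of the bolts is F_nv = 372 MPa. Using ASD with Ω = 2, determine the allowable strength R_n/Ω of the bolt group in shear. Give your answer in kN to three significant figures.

1920 kN

A_b = π × 27² / 4 = 572.6 mm².
R_n = F_nv · A_b · n · n_s = 372 × 572.6 × 9 × 2 / 1000 = 3834 kN.
Allowable strength R_n/Ω = 3834 / 2 = 1920 kN.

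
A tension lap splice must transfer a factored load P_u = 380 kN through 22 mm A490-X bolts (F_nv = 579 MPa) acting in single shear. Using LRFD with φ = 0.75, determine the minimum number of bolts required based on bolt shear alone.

3 bolts

A_b = π·22²/4 = 380.1 mm².
Per-bolt design strength φR_n = 0.75 × 579 × 380.1 × 1 / 1000 = 165.1 kN.
n ≥ 380 / 165.1 = 2.302 → use 3 bolts.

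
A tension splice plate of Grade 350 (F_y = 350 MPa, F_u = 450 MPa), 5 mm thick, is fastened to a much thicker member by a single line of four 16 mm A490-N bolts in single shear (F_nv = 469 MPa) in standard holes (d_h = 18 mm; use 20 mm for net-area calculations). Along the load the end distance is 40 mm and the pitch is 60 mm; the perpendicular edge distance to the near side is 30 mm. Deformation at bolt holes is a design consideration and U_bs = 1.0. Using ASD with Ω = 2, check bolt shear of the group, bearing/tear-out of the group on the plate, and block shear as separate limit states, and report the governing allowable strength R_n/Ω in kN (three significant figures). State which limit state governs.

124 kN (block shear governs)

Bolt shear: A_b = π·16²/4 = 201.1 mm²; R_n = 469 × 201.1 × 4 × 1 / 1000 = 377.2 kN → 377.2 / 2 = 189 kN.
Bearing: edge l_c = 31, r_n = 83.7 kN; interior l_c = 42, r_n = 86.4 kN; R_n = 83.7 + 3·86.4 = 342.9 kN → 171 kN.
Block shear: A_gv = 1100, A_nv = 750, A_nt = 100 mm²; R_n = min(0.6F_uA_nv, 0.6F_yA_gv) + U_bs·F_u·A_nt = 247.5 kN → 124 kN.
Block shear governs: 124 kN.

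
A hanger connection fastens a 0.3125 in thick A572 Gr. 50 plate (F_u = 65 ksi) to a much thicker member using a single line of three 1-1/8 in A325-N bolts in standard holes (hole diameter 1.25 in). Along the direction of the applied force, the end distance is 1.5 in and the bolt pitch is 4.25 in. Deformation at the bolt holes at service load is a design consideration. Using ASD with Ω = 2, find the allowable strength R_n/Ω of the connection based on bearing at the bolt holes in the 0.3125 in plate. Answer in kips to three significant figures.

Per bolt r_n = 1.2 l_c t F_u ≤ 2.4 d t F_u; upper limit = 2.4 × 1.125 × 0.3125 × 65 = 54.84 kips.
Edge bolt: l_c = 1.5 − 1.25/2 = 0.875 in → 1.2 × 0.875 × 0.3125 × 65 = 21.33 → r_n = 21.33 kips.
Interior bolts: l_c = 4.25 − 1.25 = 3 in → 1.2 × 3 × 0.3125 × 65 = 73.12 → r_n = 54.84 kips.
R_n = 1 × 21.33 + 2 × 54.84 = 131 kips.
Allowable strength R_n/Ω = 131 / 2 = 65.5 kips.

65.5 kips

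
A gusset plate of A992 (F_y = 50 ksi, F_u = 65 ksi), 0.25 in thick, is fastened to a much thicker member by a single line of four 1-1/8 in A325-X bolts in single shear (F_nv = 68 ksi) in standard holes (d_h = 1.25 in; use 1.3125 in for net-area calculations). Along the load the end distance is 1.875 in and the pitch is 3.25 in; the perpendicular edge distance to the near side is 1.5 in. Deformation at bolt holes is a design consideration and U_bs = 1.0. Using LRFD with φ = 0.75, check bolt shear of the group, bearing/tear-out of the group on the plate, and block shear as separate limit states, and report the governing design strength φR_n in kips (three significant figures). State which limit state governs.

Bolt shear: A_b = π·1.125²/4 = 0.994 in²; R_n = 68 × 0.994 × 4 × 1 = 270.4 kips → 0.75 × 270.4 = 203 kips.
Bearing: edge l_c = 1.25, r_n = 24.38 kips; interior l_c = 2, r_n = 39 kips; R_n = 24.38 + 3·39 = 141.4 kips → 106 kips.
Block shear: A_gv = 2.906, A_nv = 1.758, A_nt = 0.2109 in²; R_n = min(0.6F_uA_nv, 0.6F_yA_gv) + U_bs·F_u·A_nt = 82.27 kips → 61.7 kips.
Block shear governs: 61.7 kips.

61.7 kips (block shear governs)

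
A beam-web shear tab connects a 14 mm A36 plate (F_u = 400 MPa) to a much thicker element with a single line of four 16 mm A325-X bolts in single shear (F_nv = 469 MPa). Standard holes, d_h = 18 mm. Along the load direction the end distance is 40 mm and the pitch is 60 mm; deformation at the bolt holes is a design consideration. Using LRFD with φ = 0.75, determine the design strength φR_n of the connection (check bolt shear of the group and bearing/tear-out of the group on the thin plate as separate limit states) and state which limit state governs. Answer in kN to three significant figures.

283 kN (bolt shear governs)

Bolt shear: A_b = π·16²/4 = 201.1 mm²; R_n = 469 × 201.1 × 4 × 1 / 1000 = 377.2 kN → 0.75 × 377.2 = 283 kN.
Bearing (1.2 l_c t F_u ≤ 2.4 d t F_u): upper limit = 2.4·16·14·400 / 1000 = 215 kN.
  Edge l_c = 40 − 18/2 = 31 → r_n = 208.3 kN; interior l_c = 60 − 18 = 42 → r_n = 215 kN.
  R_n,bearing = 1·208.3 + 3·215 = 853.4 kN → 0.75 × 853.4 = 640 kN.
Bolt shear governs: 283 kN.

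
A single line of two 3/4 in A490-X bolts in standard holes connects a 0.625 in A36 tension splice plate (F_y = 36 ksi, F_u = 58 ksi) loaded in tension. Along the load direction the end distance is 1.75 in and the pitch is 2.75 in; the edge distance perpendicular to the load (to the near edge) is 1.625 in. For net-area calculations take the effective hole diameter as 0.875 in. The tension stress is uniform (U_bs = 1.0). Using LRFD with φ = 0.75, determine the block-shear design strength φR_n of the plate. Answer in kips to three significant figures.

Shear plane L_v = 1.75 + 1·2.75 = 4.5 in; A_gv = 4.5 × 0.625 = 2.812 in².
A_nv = (4.5 − 1.5·0.875) × 0.625 = 1.992 in².
A_nt = (1.625 − 0.5·0.875) × 0.625 = 0.7422 in².
0.6 F_u A_nv = 69.33 kips; 0.6 F_y A_gv = 60.75 kips → shear yielding governs the shear term.
R_n = 60.75 + 1.0 × 58 × 0.7422 = 103.8 kips.
Design strength φR_n = 0.75 × 103.8 = 77.8 kips.

77.8 kips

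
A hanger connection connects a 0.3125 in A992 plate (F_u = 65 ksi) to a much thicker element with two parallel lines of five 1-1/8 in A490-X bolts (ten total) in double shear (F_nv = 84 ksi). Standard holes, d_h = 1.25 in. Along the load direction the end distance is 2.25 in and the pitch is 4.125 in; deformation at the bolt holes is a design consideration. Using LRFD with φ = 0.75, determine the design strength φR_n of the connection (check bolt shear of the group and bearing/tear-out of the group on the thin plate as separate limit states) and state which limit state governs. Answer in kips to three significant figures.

388 kips (bearing governs)

Bolt shear: A_b = π·1.125²/4 = 0.994 in²; R_n = 84 × 0.994 × 10 × 2 = 1670 kips → 0.75 × 1670 = 1250 kips.
Bearing (1.2 l_c t F_u ≤ 2.4 d t F_u): upper limit = 2.4·1.125·0.3125·65 = 54.84 kips.
  Edge l_c = 2.25 − 1.25/2 = 1.625 → r_n = 39.61 kips; interior l_c = 4.125 − 1.25 = 2.875 → r_n = 54.84 kips.
  R_n,bearing = 2·39.61 + 8·54.84 = 518 kips → 0.75 × 518 = 388 kips.
Bearing governs: 388 kips.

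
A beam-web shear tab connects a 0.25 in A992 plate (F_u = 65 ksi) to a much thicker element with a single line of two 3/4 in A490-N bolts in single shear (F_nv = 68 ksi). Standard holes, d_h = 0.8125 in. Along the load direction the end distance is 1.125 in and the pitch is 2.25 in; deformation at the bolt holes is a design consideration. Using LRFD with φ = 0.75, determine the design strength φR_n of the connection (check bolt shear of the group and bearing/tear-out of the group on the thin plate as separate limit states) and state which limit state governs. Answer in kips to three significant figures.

Bolt shear: A_b = π·0.75²/4 = 0.4418 in²; R_n = 68 × 0.4418 × 2 × 1 = 60.08 kips → 0.75 × 60.08 = 45.1 kips.
Bearing (1.2 l_c t F_u ≤ 2.4 d t F_u): upper limit = 2.4·0.75·0.25·65 = 29.25 kips.
  Edge l_c = 1.125 − 0.8125/2 = 0.7188 → r_n = 14.02 kips; interior l_c = 2.25 − 0.8125 = 1.438 → r_n = 28.03 kips.
  R_n,bearing = 1·14.02 + 1·28.03 = 42.05 kips → 0.75 × 42.05 = 31.5 kips.
Bearing governs: 31.5 kips.

31.5 kips (bearing governs)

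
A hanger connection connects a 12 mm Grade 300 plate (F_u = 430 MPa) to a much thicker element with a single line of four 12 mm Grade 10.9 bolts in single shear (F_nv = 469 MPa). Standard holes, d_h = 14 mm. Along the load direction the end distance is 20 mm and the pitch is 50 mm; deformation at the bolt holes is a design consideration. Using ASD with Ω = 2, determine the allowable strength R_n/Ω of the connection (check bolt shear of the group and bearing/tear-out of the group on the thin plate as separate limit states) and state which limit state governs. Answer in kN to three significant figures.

106 kN (bolt shear governs)

Bolt shear: A_b = π·12²/4 = 113.1 mm²; R_n = 469 × 113.1 × 4 × 1 / 1000 = 212.2 kN → 212.2 / 2 = 106 kN.
Bearing (1.2 l_c t F_u ≤ 2.4 d t F_u): upper limit = 2.4·12·12·430 / 1000 = 148.6 kN.
  Edge l_c = 20 − 14/2 = 13 → r_n = 80.5 kN; interior l_c = 50 − 14 = 36 → r_n = 148.6 kN.
  R_n,bearing = 1·80.5 + 3·148.6 = 526.3 kN → 526.3 / 2 = 263 kN.
Bolt shear governs: 106 kN.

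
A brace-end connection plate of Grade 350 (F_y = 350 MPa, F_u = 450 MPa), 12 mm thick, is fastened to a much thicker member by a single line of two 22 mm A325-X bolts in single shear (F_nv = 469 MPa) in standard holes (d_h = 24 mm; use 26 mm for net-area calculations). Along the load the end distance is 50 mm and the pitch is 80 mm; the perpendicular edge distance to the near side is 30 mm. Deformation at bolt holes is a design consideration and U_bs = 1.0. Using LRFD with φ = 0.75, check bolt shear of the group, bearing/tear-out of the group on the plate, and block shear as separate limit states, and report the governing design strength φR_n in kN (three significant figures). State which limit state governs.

267 kN (bolt shear governs)

Bolt shear: A_b = π·22²/4 = 380.1 mm²; R_n = 469 × 380.1 × 2 × 1 / 1000 = 356.6 kN → 0.75 × 356.6 = 267 kN.
Bearing: edge l_c = 38, r_n = 246.2 kN; interior l_c = 56, r_n = 285.1 kN; R_n = 246.2 + 1·285.1 = 531.4 kN → 399 kN.
Block shear: A_gv = 1560, A_nv = 1092, A_nt = 204 mm²; R_n = min(0.6F_uA_nv, 0.6F_yA_gv) + U_bs·F_u·A_nt = 386.6 kN → 290 kN.
Bolt shear governs: 267 kN.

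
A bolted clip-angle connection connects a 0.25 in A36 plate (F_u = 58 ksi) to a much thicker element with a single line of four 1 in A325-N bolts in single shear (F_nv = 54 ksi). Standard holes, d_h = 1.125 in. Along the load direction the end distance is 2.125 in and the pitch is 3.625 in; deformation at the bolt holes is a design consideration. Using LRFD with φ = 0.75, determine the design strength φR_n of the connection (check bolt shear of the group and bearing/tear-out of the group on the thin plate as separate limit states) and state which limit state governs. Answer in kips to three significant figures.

Bolt shear: A_b = π·1²/4 = 0.7854 in²; R_n = 54 × 0.7854 × 4 × 1 = 169.6 kips → 0.75 × 169.6 = 127 kips.
Bearing (1.2 l_c t F_u ≤ 2.4 d t F_u): upper limit = 2.4·1·0.25·58 = 34.8 kips.
  Edge l_c = 2.125 − 1.125/2 = 1.562 → r_n = 27.19 kips; interior l_c = 3.625 − 1.125 = 2.5 → r_n = 34.8 kips.
  R_n,bearing = 1·27.19 + 3·34.8 = 131.6 kips → 0.75 × 131.6 = 98.7 kips.
Bearing governs: 98.7 kips.

98.7 kips (bearing governs)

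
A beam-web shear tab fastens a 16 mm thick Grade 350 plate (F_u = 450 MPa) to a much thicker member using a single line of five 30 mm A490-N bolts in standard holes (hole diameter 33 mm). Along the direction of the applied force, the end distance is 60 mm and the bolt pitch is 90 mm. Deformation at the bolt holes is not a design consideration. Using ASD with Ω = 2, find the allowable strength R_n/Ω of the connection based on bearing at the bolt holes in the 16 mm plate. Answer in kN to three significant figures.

Per bolt r_n = 1.5 l_c t F_u ≤ 3.0 d t F_u; upper limit = 3.0 × 30 × 16 × 450 / 1000 = 648 kN.
Edge bolt: l_c = 60 − 33/2 = 43.5 mm → 1.5 × 43.5 × 16 × 450 / 1000 = 469.8 → r_n = 469.8 kN.
Interior bolts: l_c = 90 − 33 = 57 mm → 1.5 × 57 × 16 × 450 / 1000 = 615.6 → r_n = 615.6 kN.
R_n = 1 × 469.8 + 4 × 615.6 = 2932 kN.
Allowable strength R_n/Ω = 2932 / 2 = 1470 kN.

1470 kN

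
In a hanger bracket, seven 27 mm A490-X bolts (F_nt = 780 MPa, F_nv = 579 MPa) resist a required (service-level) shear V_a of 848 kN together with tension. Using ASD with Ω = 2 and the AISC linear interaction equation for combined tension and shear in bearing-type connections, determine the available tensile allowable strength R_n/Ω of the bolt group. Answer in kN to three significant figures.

A_b = π·27²/4 = 572.6 mm²; f_rv = 848 × 1000 / (7 × 572.6) = 211.6 MPa.
F'_nt = 1.3 F_nt − (Ω F_nt / F_nv) f_rv = 1.3·780 − (2·780/579)·211.6 = 443.9 MPa, capped at F_nt → F'_nt = 443.9 MPa.
R_n = F'_nt · A_b · n = 443.9 × 572.6 × 7 / 1000 = 1779 kN.
Allowable strength R_n/Ω = 1779 / 2 = 890 kN.

890 kN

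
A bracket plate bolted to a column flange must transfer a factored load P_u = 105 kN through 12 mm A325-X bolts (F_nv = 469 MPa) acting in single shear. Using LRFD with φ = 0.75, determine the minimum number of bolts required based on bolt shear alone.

3 bolts

A_b = π·12²/4 = 113.1 mm².
Per-bolt design strength φR_n = 0.75 × 469 × 113.1 × 1 / 1000 = 39.78 kN.
n ≥ 105 / 39.78 = 2.639 → use 3 bolts.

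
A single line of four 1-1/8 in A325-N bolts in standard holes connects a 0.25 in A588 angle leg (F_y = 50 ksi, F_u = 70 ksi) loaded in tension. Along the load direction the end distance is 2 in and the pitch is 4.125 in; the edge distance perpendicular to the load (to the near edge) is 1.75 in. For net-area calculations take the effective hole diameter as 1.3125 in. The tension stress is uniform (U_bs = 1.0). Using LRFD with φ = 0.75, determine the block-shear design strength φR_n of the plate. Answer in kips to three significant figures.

91.4 kips

Shear plane L_v = 2 + 3·4.125 = 14.38 in; A_gv = 14.38 × 0.25 = 3.594 in².
A_nv = (14.38 − 3.5·1.3125) × 0.25 = 2.445 in².
A_nt = (1.75 − 0.5·1.3125) × 0.25 = 0.2734 in².
0.6 F_u A_nv = 102.7 kips; 0.6 F_y A_gv = 107.8 kips → shear rupture governs the shear term.
R_n = 102.7 + 1.0 × 70 × 0.2734 = 121.8 kips.
Design strength φR_n = 0.75 × 121.8 = 91.4 kips.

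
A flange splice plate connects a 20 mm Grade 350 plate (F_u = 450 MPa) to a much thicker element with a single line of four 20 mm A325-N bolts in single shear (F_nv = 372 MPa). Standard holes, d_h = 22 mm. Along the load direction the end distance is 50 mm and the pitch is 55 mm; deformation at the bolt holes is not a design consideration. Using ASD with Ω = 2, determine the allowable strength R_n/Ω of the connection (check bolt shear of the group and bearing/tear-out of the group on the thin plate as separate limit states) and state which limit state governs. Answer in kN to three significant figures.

Bolt shear: A_b = π·20²/4 = 314.2 mm²; R_n = 372 × 314.2 × 4 × 1 / 1000 = 467.5 kN → 467.5 / 2 = 234 kN.
Bearing (1.5 l_c t F_u ≤ 3.0 d t F_u): upper limit = 3.0·20·20·450 / 1000 = 540 kN.
  Edge l_c = 50 − 22/2 = 39 → r_n = 526.5 kN; interior l_c = 55 − 22 = 33 → r_n = 445.5 kN.
  R_n,bearing = 1·526.5 + 3·445.5 = 1863 kN → 1863 / 2 = 932 kN.
Bolt shear governs: 234 kN.

234 kN (bolt shear governs)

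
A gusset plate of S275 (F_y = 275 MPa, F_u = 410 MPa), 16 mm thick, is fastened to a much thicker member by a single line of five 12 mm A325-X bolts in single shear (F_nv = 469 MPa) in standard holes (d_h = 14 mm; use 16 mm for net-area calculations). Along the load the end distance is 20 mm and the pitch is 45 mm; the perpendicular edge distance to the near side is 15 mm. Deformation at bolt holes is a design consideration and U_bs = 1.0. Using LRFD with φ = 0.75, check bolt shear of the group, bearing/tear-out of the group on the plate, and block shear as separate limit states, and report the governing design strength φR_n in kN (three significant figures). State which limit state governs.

199 kN (bolt shear governs)

Bolt shear: A_b = π·12²/4 = 113.1 mm²; R_n = 469 × 113.1 × 5 × 1 / 1000 = 265.2 kN → 0.75 × 265.2 = 199 kN.
Bearing: edge l_c = 13, r_n = 102.3 kN; interior l_c = 31, r_n = 188.9 kN; R_n = 102.3 + 4·188.9 = 858 kN → 644 kN.
Block shear: A_gv = 3200, A_nv = 2048, A_nt = 112 mm²; R_n = min(0.6F_uA_nv, 0.6F_yA_gv) + U_bs·F_u·A_nt = 549.7 kN → 412 kN.
Bolt shear governs: 199 kN.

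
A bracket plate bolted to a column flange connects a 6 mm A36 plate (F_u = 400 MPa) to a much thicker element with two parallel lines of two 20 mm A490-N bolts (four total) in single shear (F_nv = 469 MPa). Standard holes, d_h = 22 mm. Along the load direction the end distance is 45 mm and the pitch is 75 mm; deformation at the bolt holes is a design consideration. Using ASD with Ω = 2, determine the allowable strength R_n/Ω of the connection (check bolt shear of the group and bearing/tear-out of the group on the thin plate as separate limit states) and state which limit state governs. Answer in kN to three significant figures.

213 kN (bearing governs)

Bolt shear: A_b = π·20²/4 = 314.2 mm²; R_n = 469 × 314.2 × 4 × 1 / 1000 = 589.4 kN → 589.4 / 2 = 295 kN.
Bearing (1.2 l_c t F_u ≤ 2.4 d t F_u): upper limit = 2.4·20·6·400 / 1000 = 115.2 kN.
  Edge l_c = 45 − 22/2 = 34 → r_n = 97.92 kN; interior l_c = 75 − 22 = 53 → r_n = 115.2 kN.
  R_n,bearing = 2·97.92 + 2·115.2 = 426.2 kN → 426.2 / 2 = 213 kN.
Bearing governs: 213 kN.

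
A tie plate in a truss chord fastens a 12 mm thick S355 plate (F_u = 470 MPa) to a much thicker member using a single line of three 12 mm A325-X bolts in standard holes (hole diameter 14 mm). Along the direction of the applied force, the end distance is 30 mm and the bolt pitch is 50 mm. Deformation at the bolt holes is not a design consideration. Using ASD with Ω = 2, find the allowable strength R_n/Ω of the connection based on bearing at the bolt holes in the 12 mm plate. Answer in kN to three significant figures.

Per bolt r_n = 1.5 l_c t F_u ≤ 3.0 d t F_u; upper limit = 3.0 × 12 × 12 × 470 / 1000 = 203 kN.
Edge bolt: l_c = 30 − 14/2 = 23 mm → 1.5 × 23 × 12 × 470 / 1000 = 194.6 → r_n = 194.6 kN.
Interior bolts: l_c = 50 − 14 = 36 mm → 1.5 × 36 × 12 × 470 / 1000 = 304.6 → r_n = 203 kN.
R_n = 1 × 194.6 + 2 × 203 = 600.7 kN.
Allowable strength R_n/Ω = 600.7 / 2 = 300 kN.

300 kN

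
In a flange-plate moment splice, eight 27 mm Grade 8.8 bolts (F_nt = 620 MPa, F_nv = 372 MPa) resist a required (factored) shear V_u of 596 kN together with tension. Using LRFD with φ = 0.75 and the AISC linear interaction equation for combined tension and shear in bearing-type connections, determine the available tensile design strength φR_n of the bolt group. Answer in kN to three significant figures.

1780 kN

A_b = π·27²/4 = 572.6 mm²; f_rv = 596 × 1000 / (8 × 572.6) = 130.1 MPa.
F'_nt = 1.3 F_nt − (F_nt / φF_nv) f_rv = 1.3·620 − (620/(0.75·372))·130.1 = 516.8 MPa, capped at F_nt → F'_nt = 516.8 MPa.
R_n = F'_nt · A_b · n = 516.8 × 572.6 × 8 / 1000 = 2367 kN.
Design strength φR_n = 0.75 × 2367 = 1780 kN.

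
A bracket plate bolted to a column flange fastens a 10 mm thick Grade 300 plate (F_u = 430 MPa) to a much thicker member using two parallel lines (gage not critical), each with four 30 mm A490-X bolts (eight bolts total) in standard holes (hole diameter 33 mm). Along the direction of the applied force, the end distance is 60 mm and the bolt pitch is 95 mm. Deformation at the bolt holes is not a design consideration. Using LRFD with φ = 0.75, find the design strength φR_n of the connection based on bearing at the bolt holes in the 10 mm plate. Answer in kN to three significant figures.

2160 kN

Per bolt r_n = 1.5 l_c t F_u ≤ 3.0 d t F_u; upper limit = 3.0 × 30 × 10 × 430 / 1000 = 387 kN.
Edge bolt: l_c = 60 − 33/2 = 43.5 mm → 1.5 × 43.5 × 10 × 430 / 1000 = 280.6 → r_n = 280.6 kN.
Interior bolts: l_c = 95 − 33 = 62 mm → 1.5 × 62 × 10 × 430 / 1000 = 399.9 → r_n = 387 kN.
R_n = 2 × 280.6 + 6 × 387 = 2883 kN.
Design strength φR_n = 0.75 × 2883 = 2160 kN.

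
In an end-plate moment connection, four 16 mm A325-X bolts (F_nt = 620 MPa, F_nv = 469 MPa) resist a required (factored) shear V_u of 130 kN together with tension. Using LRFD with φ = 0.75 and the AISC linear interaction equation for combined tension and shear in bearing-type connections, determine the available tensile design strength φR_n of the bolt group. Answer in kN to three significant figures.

A_b = π·16²/4 = 201.1 mm²; f_rv = 130 × 1000 / (4 × 201.1) = 161.6 MPa.
F'_nt = 1.3 F_nt − (F_nt / φF_nv) f_rv = 1.3·620 − (620/(0.75·469))·161.6 = 521.1 MPa, capped at F_nt → F'_nt = 521.1 MPa.
R_n = F'_nt · A_b · n = 521.1 × 201.1 × 4 / 1000 = 419.1 kN.
Design strength φR_n = 0.75 × 419.1 = 314 kN.

314 kN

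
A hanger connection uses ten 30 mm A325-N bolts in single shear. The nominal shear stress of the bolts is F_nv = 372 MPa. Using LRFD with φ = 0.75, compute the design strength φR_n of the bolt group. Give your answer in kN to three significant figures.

A_b = π × 30² / 4 = 706.9 mm².
R_n = F_nv · A_b · n · n_s = 372 × 706.9 × 10 × 1 / 1000 = 2630 kN.
Design strength φR_n = 0.75 × 2630 = 1970 kN.

1970 kN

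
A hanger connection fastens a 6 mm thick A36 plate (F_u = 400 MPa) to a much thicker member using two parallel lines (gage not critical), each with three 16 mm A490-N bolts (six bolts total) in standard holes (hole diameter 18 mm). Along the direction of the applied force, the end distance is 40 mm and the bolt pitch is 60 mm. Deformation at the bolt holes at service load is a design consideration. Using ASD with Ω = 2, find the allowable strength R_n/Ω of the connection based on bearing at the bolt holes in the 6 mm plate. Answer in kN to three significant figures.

Per bolt r_n = 1.2 l_c t F_u ≤ 2.4 d t F_u; upper limit = 2.4 × 16 × 6 × 400 / 1000 = 92.16 kN.
Edge bolt: l_c = 40 − 18/2 = 31 mm → 1.2 × 31 × 6 × 400 / 1000 = 89.28 → r_n = 89.28 kN.
Interior bolts: l_c = 60 − 18 = 42 mm → 1.2 × 42 × 6 × 400 / 1000 = 121 → r_n = 92.16 kN.
R_n = 2 × 89.28 + 4 × 92.16 = 547.2 kN.
Allowable strength R_n/Ω = 547.2 / 2 = 274 kN.

274 kN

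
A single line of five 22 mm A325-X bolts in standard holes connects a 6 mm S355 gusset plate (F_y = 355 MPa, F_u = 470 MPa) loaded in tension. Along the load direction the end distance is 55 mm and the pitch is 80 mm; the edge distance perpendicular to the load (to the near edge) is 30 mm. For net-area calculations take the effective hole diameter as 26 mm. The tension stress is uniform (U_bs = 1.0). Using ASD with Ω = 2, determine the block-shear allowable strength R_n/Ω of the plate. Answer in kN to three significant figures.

242 kN

Shear plane L_v = 55 + 4·80 = 375 mm; A_gv = 375 × 6 = 2250 mm².
A_nv = (375 − 4.5·26) × 6 = 1548 mm².
A_nt = (30 − 0.5·26) × 6 = 102 mm².
0.6 F_u A_nv = 436.5 kN; 0.6 F_y A_gv = 479.2 kN → shear rupture governs the shear term.
R_n = 436.5 + 1.0 × 470 × 102 / 1000 = 484.5 kN.
Allowable strength R_n/Ω = 484.5 / 2 = 242 kN.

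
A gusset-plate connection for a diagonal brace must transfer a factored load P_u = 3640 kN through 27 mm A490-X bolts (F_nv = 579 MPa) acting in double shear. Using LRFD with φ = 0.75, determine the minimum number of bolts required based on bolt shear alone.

8 bolts

A_b = π·27²/4 = 572.6 mm².
Per-bolt design strength φR_n = 0.75 × 579 × 572.6 × 2 / 1000 = 497.3 kN.
n ≥ 3640 / 497.3 = 7.32 → use 8 bolts.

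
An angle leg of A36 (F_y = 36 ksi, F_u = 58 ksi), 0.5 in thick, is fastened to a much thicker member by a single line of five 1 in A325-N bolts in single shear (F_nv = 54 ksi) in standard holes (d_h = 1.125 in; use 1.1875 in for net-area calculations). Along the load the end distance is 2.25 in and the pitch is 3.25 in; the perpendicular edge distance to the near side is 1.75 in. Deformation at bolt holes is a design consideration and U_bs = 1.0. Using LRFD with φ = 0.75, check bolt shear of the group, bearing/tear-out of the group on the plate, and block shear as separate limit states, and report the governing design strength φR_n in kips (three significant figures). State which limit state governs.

149 kips (block shear governs)

Bolt shear: A_b = π·1²/4 = 0.7854 in²; R_n = 54 × 0.7854 × 5 × 1 = 212.1 kips → 0.75 × 212.1 = 159 kips.
Bearing: edge l_c = 1.688, r_n = 58.72 kips; interior l_c = 2.125, r_n = 69.6 kips; R_n = 58.72 + 4·69.6 = 337.1 kips → 253 kips.
Block shear: A_gv = 7.625, A_nv = 4.953, A_nt = 0.5781 in²; R_n = min(0.6F_uA_nv, 0.6F_yA_gv) + U_bs·F_u·A_nt = 198.2 kips → 149 kips.
Block shear governs: 149 kips.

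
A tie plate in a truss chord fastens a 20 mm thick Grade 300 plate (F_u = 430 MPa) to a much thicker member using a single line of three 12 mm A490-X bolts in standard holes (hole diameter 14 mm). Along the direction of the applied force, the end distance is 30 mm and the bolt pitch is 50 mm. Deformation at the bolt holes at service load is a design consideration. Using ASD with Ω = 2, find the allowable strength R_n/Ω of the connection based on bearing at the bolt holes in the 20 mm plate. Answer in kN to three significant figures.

366 kN

Per bolt r_n = 1.2 l_c t F_u ≤ 2.4 d t F_u; upper limit = 2.4 × 12 × 20 × 430 / 1000 = 247.7 kN.
Edge bolt: l_c = 30 − 14/2 = 23 mm → 1.2 × 23 × 20 × 430 / 1000 = 237.4 → r_n = 237.4 kN.
Interior bolts: l_c = 50 − 14 = 36 mm → 1.2 × 36 × 20 × 430 / 1000 = 371.5 → r_n = 247.7 kN.
R_n = 1 × 237.4 + 2 × 247.7 = 732.7 kN.
Allowable strength R_n/Ω = 732.7 / 2 = 366 kN.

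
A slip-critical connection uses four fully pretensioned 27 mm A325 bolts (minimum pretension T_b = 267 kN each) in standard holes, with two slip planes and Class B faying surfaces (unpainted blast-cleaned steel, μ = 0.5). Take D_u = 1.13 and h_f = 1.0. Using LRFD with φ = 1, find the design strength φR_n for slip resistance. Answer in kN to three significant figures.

1210 kN

R_n = μ · D_u · h_f · T_b · n_s · n_b = 0.5 × 1.13 × 1.0 × 267 × 2 × 4 = 1207 kN.
Design strength φR_n = 1 × 1207 = 1210 kN.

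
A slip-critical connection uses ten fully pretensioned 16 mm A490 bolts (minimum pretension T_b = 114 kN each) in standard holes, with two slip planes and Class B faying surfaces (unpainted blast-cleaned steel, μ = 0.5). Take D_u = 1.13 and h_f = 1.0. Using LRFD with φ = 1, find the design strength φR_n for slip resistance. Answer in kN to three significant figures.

R_n = μ · D_u · h_f · T_b · n_s · n_b = 0.5 × 1.13 × 1.0 × 114 × 2 × 10 = 1288 kN.
Design strength φR_n = 1 × 1288 = 1290 kN.

1290 kN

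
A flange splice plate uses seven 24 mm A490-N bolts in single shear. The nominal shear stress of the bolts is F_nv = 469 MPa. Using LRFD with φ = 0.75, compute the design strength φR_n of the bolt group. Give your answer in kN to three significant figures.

1110 kN

A_b = π × 24² / 4 = 452.4 mm².
R_n = F_nv · A_b · n · n_s = 469 × 452.4 × 7 × 1 / 1000 = 1485 kN.
Design strength φR_n = 0.75 × 1485 = 1110 kN.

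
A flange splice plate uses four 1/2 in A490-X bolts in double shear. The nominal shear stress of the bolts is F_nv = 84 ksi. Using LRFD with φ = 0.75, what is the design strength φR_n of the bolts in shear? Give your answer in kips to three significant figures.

99 kips

A_b = π × 0.5² / 4 = 0.1963 in².
R_n = F_nv · A_b · n · n_s = 84 × 0.1963 × 4 × 2 = 131.9 kips.
Design strength φR_n = 0.75 × 131.9 = 99 kips.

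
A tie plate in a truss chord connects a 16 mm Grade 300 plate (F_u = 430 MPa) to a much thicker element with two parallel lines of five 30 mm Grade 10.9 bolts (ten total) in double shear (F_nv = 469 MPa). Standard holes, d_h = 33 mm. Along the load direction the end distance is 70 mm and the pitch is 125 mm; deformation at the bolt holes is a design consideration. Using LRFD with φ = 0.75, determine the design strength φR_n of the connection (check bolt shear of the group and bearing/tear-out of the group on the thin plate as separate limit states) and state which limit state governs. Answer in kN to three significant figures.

3630 kN (bearing governs)

Bolt shear: A_b = π·30²/4 = 706.9 mm²; R_n = 469 × 706.9 × 10 × 2 / 1000 = 6630 kN → 0.75 × 6630 = 4970 kN.
Bearing (1.2 l_c t F_u ≤ 2.4 d t F_u): upper limit = 2.4·30·16·430 / 1000 = 495.4 kN.
  Edge l_c = 70 − 33/2 = 53.5 → r_n = 441.7 kN; interior l_c = 125 − 33 = 92 → r_n = 495.4 kN.
  R_n,bearing = 2·441.7 + 8·495.4 = 4846 kN → 0.75 × 4846 = 3630 kN.
Bearing governs: 3630 kN.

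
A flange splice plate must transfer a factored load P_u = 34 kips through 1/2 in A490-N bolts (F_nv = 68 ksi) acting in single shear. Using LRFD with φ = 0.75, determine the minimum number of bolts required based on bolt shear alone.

4 bolts

A_b = π·0.5²/4 = 0.1963 in².
Per-bolt design strength φR_n = 0.75 × 68 × 0.1963 × 1 = 10.01 kips.
n ≥ 34 / 10.01 = 3.395 → use 4 bolts.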